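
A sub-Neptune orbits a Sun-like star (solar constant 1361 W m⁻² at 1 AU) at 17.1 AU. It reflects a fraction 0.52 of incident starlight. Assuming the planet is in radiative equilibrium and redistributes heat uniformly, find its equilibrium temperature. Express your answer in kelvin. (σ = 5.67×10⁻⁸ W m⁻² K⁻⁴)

Flux at 17.1 AU: S = 1361/17.1² = 4.65 W m⁻².
Energy balance: absorbed = emitted ⇒ πR²·S(1−A) = 4πR²·σT_eq⁴, so T_eq⁴ = S(1−A)/(4σ).
T_eq = [4.65 × 0.48 / (4 × 5.67×10⁻⁸)]^(1/4) = (9.85×10⁶)^(1/4) = 56.0 K.

T_eq ≈ 56.0 K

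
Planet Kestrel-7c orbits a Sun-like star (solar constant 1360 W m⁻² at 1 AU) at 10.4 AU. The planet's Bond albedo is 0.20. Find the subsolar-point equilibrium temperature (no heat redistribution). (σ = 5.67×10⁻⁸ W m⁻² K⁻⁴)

T_ss ≈ 115 K

Flux at 10.4 AU: S = 1360/10.4² = 12.6 W m⁻².
At the subsolar point the surface absorbs S(1−A) and emits σT⁴ per unit area — no factor of 4, since only the local patch is in balance.
T = [12.6 × 0.80 / 5.67×10⁻⁸]^(1/4) = (1.77×10⁸)^(1/4) = 115 K.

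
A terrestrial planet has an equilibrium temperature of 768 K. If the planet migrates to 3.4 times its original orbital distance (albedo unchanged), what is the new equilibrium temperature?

T_eq ≈ 417 K

T_eq ∝ L^(1/4) · d^(−1/2).
T′ = 768 / 3.4^(1/2) = 417 K.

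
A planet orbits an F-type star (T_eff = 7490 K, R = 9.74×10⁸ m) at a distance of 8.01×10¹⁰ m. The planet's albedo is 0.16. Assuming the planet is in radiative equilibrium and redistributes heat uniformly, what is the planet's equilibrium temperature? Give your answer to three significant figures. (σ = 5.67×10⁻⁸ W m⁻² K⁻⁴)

L = 4πR_⋆²σT_⋆⁴ = 4π(9.74×10⁸)² × 5.67×10⁻⁸ × (7490)⁴ = 2.13×10²⁷ W.
S = L/(4πd²) = 2.64×10⁴ W m⁻².
Energy balance: absorbed = emitted ⇒ πR²·S(1−A) = 4πR²·σT_eq⁴, so T_eq⁴ = S(1−A)/(4σ).
T_eq = [2.64×10⁴ × 0.84 / (4 × 5.67×10⁻⁸)]^(1/4) = (9.77×10¹⁰)^(1/4) = 559 K.

T_eq ≈ 559 K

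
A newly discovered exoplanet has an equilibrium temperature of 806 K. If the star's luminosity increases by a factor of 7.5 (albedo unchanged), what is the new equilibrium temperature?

T_eq ∝ L^(1/4) · d^(−1/2).
T′ = 806 × 7.5^(1/4) = 1330 K.

T_eq ≈ 1330 K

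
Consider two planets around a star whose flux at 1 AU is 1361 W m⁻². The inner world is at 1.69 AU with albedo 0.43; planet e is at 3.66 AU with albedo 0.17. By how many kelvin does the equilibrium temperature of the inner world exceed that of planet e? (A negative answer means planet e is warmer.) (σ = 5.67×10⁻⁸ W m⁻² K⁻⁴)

ΔT ≈ 47.2 K

T_eq = [S₀(1−A)/(4σd²)]^(1/4), so T ∝ (1−A)^(1/4) / √d.
T₁ = [1361×0.57/(4×5.67×10⁻⁸×1.69²)]^(1/4) = 186.03 K.
T₂ = [1361×0.83/(4×5.67×10⁻⁸×3.66²)]^(1/4) = 138.86 K.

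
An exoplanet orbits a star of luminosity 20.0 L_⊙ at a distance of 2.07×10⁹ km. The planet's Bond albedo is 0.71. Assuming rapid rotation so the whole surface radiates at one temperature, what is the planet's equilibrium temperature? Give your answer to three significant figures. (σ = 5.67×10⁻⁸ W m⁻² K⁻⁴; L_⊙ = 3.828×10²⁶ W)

d = 2.07×10⁹ km = 2.07×10¹² m.
L = 20.0 × 3.828×10²⁶ = 7.66×10²⁷ W.
Flux: S = L/(4πd²) = 7.66×10²⁷/(4π×(2.07×10¹²)²) = 142 W m⁻².
Energy balance: absorbed = emitted ⇒ πR²·S(1−A) = 4πR²·σT_eq⁴, so T_eq⁴ = S(1−A)/(4σ).
T_eq = [142 × 0.29 / (4 × 5.67×10⁻⁸)]^(1/4) = (1.82×10⁸)^(1/4) = 116 K.

T_eq ≈ 116 K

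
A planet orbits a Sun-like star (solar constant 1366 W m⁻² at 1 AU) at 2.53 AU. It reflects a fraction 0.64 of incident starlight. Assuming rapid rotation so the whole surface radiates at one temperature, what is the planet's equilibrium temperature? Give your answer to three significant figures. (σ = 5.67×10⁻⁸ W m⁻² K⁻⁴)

T_eq ≈ 136 K

Flux at 2.53 AU: S = 1366/2.53² = 213 W m⁻².
Energy balance: absorbed = emitted ⇒ πR²·S(1−A) = 4πR²·σT_eq⁴, so T_eq⁴ = S(1−A)/(4σ).
T_eq = [213 × 0.36 / (4 × 5.67×10⁻⁸)]^(1/4) = (3.39×10⁸)^(1/4) = 136 K.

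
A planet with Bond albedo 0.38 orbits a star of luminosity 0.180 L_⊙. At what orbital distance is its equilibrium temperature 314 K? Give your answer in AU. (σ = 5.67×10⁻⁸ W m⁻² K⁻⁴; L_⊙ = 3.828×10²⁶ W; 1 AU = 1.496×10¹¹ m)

L = 0.180 × 3.828×10²⁶ = 6.89×10²⁵ W.
From T_eq⁴ = L(1−A)/(16πσd²): d = √[L(1−A)/(16πσT_eq⁴)].
d = √[6.89×10²⁵ × 0.62 / (16π × 5.67×10⁻⁸ × (314)⁴)] = 3.93×10¹⁰ m = 0.262 AU.

d ≈ 0.262 AU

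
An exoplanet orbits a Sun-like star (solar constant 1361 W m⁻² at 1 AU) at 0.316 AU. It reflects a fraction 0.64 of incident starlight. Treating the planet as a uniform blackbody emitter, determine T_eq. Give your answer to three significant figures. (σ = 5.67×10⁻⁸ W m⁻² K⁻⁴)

Flux at 0.316 AU: S = 1361/0.316² = 1.36×10⁴ W m⁻².
Energy balance: absorbed = emitted ⇒ πR²·S(1−A) = 4πR²·σT_eq⁴, so T_eq⁴ = S(1−A)/(4σ).
T_eq = [1.36×10⁴ × 0.36 / (4 × 5.67×10⁻⁸)]^(1/4) = (2.16×10¹⁰)^(1/4) = 384 K.

T_eq ≈ 384 K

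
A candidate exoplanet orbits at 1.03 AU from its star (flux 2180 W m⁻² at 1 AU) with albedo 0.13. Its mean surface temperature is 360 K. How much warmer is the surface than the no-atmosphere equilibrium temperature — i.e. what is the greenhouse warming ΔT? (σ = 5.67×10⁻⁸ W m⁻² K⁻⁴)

ΔT ≈ 62.0 K

S = 2180/1.03² = 2055 W m⁻².
T_eq = [S(1−A)/(4σ)]^(1/4) = [2055×0.87/(4×5.67×10⁻⁸)]^(1/4) = 298.0 K.
ΔT = T_surf − T_eq = 360 − 298.0.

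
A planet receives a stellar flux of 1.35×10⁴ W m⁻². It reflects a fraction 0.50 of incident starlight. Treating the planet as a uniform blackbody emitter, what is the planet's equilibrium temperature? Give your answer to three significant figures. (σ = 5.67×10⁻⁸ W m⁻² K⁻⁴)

Energy balance: absorbed = emitted ⇒ πR²·S(1−A) = 4πR²·σT_eq⁴, so T_eq⁴ = S(1−A)/(4σ).
T_eq = [1.35×10⁴ × 0.50 / (4 × 5.67×10⁻⁸)]^(1/4) = (2.98×10¹⁰)^(1/4) = 415 K.

T_eq ≈ 415 K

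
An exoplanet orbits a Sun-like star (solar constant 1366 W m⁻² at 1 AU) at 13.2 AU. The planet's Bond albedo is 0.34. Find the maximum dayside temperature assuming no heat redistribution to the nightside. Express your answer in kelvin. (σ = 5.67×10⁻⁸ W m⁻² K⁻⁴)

T_ss ≈ 97.7 K

Flux at 13.2 AU: S = 1366/13.2² = 7.84 W m⁻².
With no redistribution each surface element balances locally: S(1−A) = σT⁴.
T = [7.84 × 0.66 / 5.67×10⁻⁸]^(1/4) = (9.13×10⁷)^(1/4) = 97.7 K.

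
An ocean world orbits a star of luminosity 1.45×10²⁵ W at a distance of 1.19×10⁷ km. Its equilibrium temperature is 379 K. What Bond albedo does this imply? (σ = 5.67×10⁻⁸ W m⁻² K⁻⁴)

A ≈ 0.43

d = 1.19×10⁷ km = 1.19×10¹⁰ m.
Flux: S = L/(4πd²) = 1.45×10²⁵/(4π×(1.19×10¹⁰)²) = 8150 W m⁻².
From T_eq⁴ = S(1−A)/(4σ): 1−A = 4σT_eq⁴/S.
1−A = 4 × 5.67×10⁻⁸ × (379)⁴ / 8150 = 0.574.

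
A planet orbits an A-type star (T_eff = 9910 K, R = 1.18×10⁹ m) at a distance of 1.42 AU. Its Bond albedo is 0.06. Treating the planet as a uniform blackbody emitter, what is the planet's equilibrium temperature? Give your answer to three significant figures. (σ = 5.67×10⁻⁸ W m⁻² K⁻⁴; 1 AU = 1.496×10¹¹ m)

T_eq ≈ 514 K

d = 1.42 AU = 2.12×10¹¹ m.
L = 4πR_⋆²σT_⋆⁴ = 4π(1.18×10⁹)² × 5.67×10⁻⁸ × (9910)⁴ = 9.57×10²⁷ W.
S = L/(4πd²) = 1.69×10⁴ W m⁻².
Energy balance: absorbed = emitted ⇒ πR²·S(1−A) = 4πR²·σT_eq⁴, so T_eq⁴ = S(1−A)/(4σ).
T_eq = [1.69×10⁴ × 0.94 / (4 × 5.67×10⁻⁸)]^(1/4) = (6.99×10¹⁰)^(1/4) = 514 K.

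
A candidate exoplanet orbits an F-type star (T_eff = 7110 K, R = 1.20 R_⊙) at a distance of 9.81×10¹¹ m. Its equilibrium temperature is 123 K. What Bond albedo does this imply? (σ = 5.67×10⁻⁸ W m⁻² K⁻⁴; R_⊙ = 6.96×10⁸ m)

R_⋆ = 1.20 × 6.96×10⁸ = 8.35×10⁸ m.
L = 4πR_⋆²σT_⋆⁴ = 4π(8.35×10⁸)² × 5.67×10⁻⁸ × (7110)⁴ = 1.27×10²⁷ W.
S = L/(4πd²) = 105 W m⁻².
From T_eq⁴ = S(1−A)/(4σ): 1−A = 4σT_eq⁴/S.
1−A = 4 × 5.67×10⁻⁸ × (123)⁴ / 105 = 0.494.

A ≈ 0.51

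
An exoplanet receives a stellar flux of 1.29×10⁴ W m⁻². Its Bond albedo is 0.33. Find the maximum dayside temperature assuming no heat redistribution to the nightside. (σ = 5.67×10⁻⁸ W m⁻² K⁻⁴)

With no redistribution each surface element balances locally: S(1−A) = σT⁴.
T = [1.29×10⁴ × 0.67 / 5.67×10⁻⁸]^(1/4) = (1.52×10¹¹)^(1/4) = 625 K.

T_ss ≈ 625 K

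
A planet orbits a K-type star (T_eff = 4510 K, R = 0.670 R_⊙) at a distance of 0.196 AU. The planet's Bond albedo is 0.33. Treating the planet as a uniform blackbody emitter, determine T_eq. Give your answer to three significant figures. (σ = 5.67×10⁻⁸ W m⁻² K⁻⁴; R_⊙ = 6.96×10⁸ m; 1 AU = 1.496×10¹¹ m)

T_eq ≈ 364 K

R_⋆ = 0.670 × 6.96×10⁸ = 4.66×10⁸ m.
d = 0.196 AU = 2.93×10¹⁰ m.
L = 4πR_⋆²σT_⋆⁴ = 4π(4.66×10⁸)² × 5.67×10⁻⁸ × (4510)⁴ = 6.41×10²⁵ W.
S = L/(4πd²) = 5930 W m⁻².
Energy balance: absorbed = emitted ⇒ πR²·S(1−A) = 4πR²·σT_eq⁴, so T_eq⁴ = S(1−A)/(4σ).
T_eq = [5930 × 0.67 / (4 × 5.67×10⁻⁸)]^(1/4) = (1.75×10¹⁰)^(1/4) = 364 K.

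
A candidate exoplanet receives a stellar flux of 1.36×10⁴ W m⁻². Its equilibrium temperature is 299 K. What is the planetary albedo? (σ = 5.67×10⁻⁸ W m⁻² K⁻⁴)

From T_eq⁴ = S(1−A)/(4σ): 1−A = 4σT_eq⁴/S.
1−A = 4 × 5.67×10⁻⁸ × (299)⁴ / 1.36×10⁴ = 0.133.

A ≈ 0.87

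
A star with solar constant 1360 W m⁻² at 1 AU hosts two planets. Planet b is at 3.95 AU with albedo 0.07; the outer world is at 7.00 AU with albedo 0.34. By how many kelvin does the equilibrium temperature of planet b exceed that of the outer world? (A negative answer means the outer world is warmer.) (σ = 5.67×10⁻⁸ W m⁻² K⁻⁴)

ΔT ≈ 42.7 K

T_eq = [S₀(1−A)/(4σd²)]^(1/4), so T ∝ (1−A)^(1/4) / √d.
T₁ = [1360×0.93/(4×5.67×10⁻⁸×3.95²)]^(1/4) = 137.50 K.
T₂ = [1360×0.66/(4×5.67×10⁻⁸×7.00²)]^(1/4) = 94.80 K.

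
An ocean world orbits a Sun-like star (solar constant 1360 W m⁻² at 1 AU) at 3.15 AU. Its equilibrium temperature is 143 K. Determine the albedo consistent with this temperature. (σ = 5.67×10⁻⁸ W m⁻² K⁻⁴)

A ≈ 0.31

Flux at 3.15 AU: S = 1360/3.15² = 137 W m⁻².
From T_eq⁴ = S(1−A)/(4σ): 1−A = 4σT_eq⁴/S.
1−A = 4 × 5.67×10⁻⁸ × (143)⁴ / 137 = 0.692.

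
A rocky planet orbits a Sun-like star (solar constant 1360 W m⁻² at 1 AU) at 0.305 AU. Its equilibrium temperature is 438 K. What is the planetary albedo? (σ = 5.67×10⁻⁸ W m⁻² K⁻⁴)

Flux at 0.305 AU: S = 1360/0.305² = 1.46×10⁴ W m⁻².
From T_eq⁴ = S(1−A)/(4σ): 1−A = 4σT_eq⁴/S.
1−A = 4 × 5.67×10⁻⁸ × (438)⁴ / 1.46×10⁴ = 0.571.

A ≈ 0.43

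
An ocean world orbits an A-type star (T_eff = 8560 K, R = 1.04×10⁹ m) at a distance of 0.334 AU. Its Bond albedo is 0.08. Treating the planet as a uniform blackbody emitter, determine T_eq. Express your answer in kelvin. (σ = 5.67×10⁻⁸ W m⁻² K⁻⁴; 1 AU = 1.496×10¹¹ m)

d = 0.334 AU = 5.00×10¹⁰ m.
L = 4πR_⋆²σT_⋆⁴ = 4π(1.04×10⁹)² × 5.67×10⁻⁸ × (8560)⁴ = 4.14×10²⁷ W.
S = L/(4πd²) = 1.32×10⁵ W m⁻².
Energy balance: absorbed = emitted ⇒ πR²·S(1−A) = 4πR²·σT_eq⁴, so T_eq⁴ = S(1−A)/(4σ).
T_eq = [1.32×10⁵ × 0.92 / (4 × 5.67×10⁻⁸)]^(1/4) = (5.35×10¹¹)^(1/4) = 855 K.

T_eq ≈ 855 K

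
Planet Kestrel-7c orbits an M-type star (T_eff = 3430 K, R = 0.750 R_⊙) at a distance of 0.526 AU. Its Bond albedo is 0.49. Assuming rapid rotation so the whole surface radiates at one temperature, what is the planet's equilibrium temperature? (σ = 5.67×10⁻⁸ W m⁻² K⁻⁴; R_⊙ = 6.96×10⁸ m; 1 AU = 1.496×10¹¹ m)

R_⋆ = 0.750 × 6.96×10⁸ = 5.22×10⁸ m.
d = 0.526 AU = 7.87×10¹⁰ m.
L = 4πR_⋆²σT_⋆⁴ = 4π(5.22×10⁸)² × 5.67×10⁻⁸ × (3430)⁴ = 2.69×10²⁵ W.
S = L/(4πd²) = 345 W m⁻².
Energy balance: absorbed = emitted ⇒ πR²·S(1−A) = 4πR²·σT_eq⁴, so T_eq⁴ = S(1−A)/(4σ).
T_eq = [345 × 0.51 / (4 × 5.67×10⁻⁸)]^(1/4) = (7.77×10⁸)^(1/4) = 167 K.

T_eq ≈ 167 K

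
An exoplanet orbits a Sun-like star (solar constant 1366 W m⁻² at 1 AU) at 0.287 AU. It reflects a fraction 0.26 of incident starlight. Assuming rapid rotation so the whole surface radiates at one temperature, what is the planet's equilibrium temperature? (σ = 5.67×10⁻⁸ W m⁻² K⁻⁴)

T_eq ≈ 482 K

Flux at 0.287 AU: S = 1366/0.287² = 1.66×10⁴ W m⁻².
Energy balance: absorbed = emitted ⇒ πR²·S(1−A) = 4πR²·σT_eq⁴, so T_eq⁴ = S(1−A)/(4σ).
T_eq = [1.66×10⁴ × 0.74 / (4 × 5.67×10⁻⁸)]^(1/4) = (5.41×10¹⁰)^(1/4) = 482 K.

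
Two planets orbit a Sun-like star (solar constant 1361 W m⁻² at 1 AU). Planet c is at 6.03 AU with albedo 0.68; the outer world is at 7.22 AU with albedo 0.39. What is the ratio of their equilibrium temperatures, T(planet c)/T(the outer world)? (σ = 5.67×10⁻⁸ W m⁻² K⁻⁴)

T₁/T₂ ≈ 0.931

T_eq = [S₀(1−A)/(4σd²)]^(1/4), so T ∝ (1−A)^(1/4) / √d.
T₁ = [1361×0.32/(4×5.67×10⁻⁸×6.03²)]^(1/4) = 85.25 K.
T₂ = [1361×0.61/(4×5.67×10⁻⁸×7.22²)]^(1/4) = 91.54 K.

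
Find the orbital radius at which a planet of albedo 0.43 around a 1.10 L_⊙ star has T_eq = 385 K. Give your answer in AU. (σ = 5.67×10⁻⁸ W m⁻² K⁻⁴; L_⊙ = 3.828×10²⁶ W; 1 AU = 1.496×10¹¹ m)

d ≈ 0.414 AU

L = 1.10 × 3.828×10²⁶ = 4.21×10²⁶ W.
From T_eq⁴ = L(1−A)/(16πσd²): d = √[L(1−A)/(16πσT_eq⁴)].
d = √[4.21×10²⁶ × 0.57 / (16π × 5.67×10⁻⁸ × (385)⁴)] = 6.19×10¹⁰ m = 0.414 AU.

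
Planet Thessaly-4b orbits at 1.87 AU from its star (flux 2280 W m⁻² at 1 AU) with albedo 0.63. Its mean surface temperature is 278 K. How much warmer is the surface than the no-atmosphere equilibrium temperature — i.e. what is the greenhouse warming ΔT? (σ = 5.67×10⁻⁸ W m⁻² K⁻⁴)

S = 2280/1.87² = 652.0 W m⁻².
T_eq = [S(1−A)/(4σ)]^(1/4) = [652.0×0.37/(4×5.67×10⁻⁸)]^(1/4) = 180.6 K.
ΔT = T_surf − T_eq = 278 − 180.6.

ΔT ≈ 97.4 K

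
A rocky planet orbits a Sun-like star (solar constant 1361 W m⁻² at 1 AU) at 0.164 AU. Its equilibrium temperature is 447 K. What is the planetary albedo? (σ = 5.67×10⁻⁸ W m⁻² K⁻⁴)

A ≈ 0.82

Flux at 0.164 AU: S = 1361/0.164² = 5.06×10⁴ W m⁻².
From T_eq⁴ = S(1−A)/(4σ): 1−A = 4σT_eq⁴/S.
1−A = 4 × 5.67×10⁻⁸ × (447)⁴ / 5.06×10⁴ = 0.179.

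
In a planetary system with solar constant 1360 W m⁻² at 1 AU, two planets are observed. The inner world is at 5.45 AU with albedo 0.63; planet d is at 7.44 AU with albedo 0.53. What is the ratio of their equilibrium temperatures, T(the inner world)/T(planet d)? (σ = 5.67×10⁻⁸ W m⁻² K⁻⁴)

T_eq = [S₀(1−A)/(4σd²)]^(1/4), so T ∝ (1−A)^(1/4) / √d.
T₁ = [1360×0.37/(4×5.67×10⁻⁸×5.45²)]^(1/4) = 92.97 K.
T₂ = [1360×0.47/(4×5.67×10⁻⁸×7.44²)]^(1/4) = 84.47 K.

T₁/T₂ ≈ 1.101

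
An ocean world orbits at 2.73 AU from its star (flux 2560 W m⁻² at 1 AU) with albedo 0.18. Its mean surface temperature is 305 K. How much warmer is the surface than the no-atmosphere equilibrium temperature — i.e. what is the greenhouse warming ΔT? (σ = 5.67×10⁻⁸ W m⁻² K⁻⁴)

S = 2560/2.73² = 343.5 W m⁻².
T_eq = [S(1−A)/(4σ)]^(1/4) = [343.5×0.82/(4×5.67×10⁻⁸)]^(1/4) = 187.7 K.
ΔT = T_surf − T_eq = 305 − 187.7.

ΔT ≈ 117.3 K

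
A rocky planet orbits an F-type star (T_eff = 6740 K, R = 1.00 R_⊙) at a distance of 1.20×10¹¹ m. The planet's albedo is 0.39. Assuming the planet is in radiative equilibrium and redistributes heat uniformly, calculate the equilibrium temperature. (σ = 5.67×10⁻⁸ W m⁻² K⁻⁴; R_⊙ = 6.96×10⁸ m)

R_⋆ = 1.00 × 6.96×10⁸ = 6.96×10⁸ m.
L = 4πR_⋆²σT_⋆⁴ = 4π(6.96×10⁸)² × 5.67×10⁻⁸ × (6740)⁴ = 7.12×10²⁶ W.
S = L/(4πd²) = 3940 W m⁻².
Energy balance: absorbed = emitted ⇒ πR²·S(1−A) = 4πR²·σT_eq⁴, so T_eq⁴ = S(1−A)/(4σ).
T_eq = [3940 × 0.61 / (4 × 5.67×10⁻⁸)]^(1/4) = (1.06×10¹⁰)^(1/4) = 321 K.

T_eq ≈ 321 K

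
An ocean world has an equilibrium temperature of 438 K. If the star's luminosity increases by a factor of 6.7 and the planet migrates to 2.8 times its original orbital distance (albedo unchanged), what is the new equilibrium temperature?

T_eq ≈ 421 K

T_eq ∝ L^(1/4) · d^(−1/2).
T′ = 438 × 6.7^(1/4) / 2.8^(1/2) = 421 K.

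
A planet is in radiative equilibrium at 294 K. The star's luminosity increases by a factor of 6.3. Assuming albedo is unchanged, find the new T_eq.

T_eq ≈ 466 K

T_eq ∝ L^(1/4) · d^(−1/2).
T′ = 294 × 6.3^(1/4) = 466 K.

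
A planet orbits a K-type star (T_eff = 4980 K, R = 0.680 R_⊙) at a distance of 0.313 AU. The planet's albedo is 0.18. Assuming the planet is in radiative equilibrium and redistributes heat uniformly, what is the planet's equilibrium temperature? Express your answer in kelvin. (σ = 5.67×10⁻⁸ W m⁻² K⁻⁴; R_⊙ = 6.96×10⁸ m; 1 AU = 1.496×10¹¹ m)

T_eq ≈ 337 K

R_⋆ = 0.680 × 6.96×10⁸ = 4.73×10⁸ m.
d = 0.313 AU = 4.68×10¹⁰ m.
L = 4πR_⋆²σT_⋆⁴ = 4π(4.73×10⁸)² × 5.67×10⁻⁸ × (4980)⁴ = 9.82×10²⁵ W.
S = L/(4πd²) = 3560 W m⁻².
Energy balance: absorbed = emitted ⇒ πR²·S(1−A) = 4πR²·σT_eq⁴, so T_eq⁴ = S(1−A)/(4σ).
T_eq = [3560 × 0.82 / (4 × 5.67×10⁻⁸)]^(1/4) = (1.29×10¹⁰)^(1/4) = 337 K.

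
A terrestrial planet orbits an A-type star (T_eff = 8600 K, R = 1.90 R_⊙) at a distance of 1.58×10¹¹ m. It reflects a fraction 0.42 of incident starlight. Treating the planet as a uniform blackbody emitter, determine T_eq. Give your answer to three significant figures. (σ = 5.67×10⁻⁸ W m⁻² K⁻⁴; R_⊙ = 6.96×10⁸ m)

R_⋆ = 1.90 × 6.96×10⁸ = 1.32×10⁹ m.
L = 4πR_⋆²σT_⋆⁴ = 4π(1.32×10⁹)² × 5.67×10⁻⁸ × (8600)⁴ = 6.82×10²⁷ W.
S = L/(4πd²) = 2.17×10⁴ W m⁻².
Energy balance: absorbed = emitted ⇒ πR²·S(1−A) = 4πR²·σT_eq⁴, so T_eq⁴ = S(1−A)/(4σ).
T_eq = [2.17×10⁴ × 0.58 / (4 × 5.67×10⁻⁸)]^(1/4) = (5.56×10¹⁰)^(1/4) = 486 K.

T_eq ≈ 486 K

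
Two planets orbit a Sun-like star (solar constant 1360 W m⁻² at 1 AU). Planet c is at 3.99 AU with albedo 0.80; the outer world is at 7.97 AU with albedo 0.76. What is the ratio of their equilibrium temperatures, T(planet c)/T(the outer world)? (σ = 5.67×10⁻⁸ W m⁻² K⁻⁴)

T₁/T₂ ≈ 1.350

T_eq = [S₀(1−A)/(4σd²)]^(1/4), so T ∝ (1−A)^(1/4) / √d.
T₁ = [1360×0.20/(4×5.67×10⁻⁸×3.99²)]^(1/4) = 93.16 K.
T₂ = [1360×0.24/(4×5.67×10⁻⁸×7.97²)]^(1/4) = 68.99 K.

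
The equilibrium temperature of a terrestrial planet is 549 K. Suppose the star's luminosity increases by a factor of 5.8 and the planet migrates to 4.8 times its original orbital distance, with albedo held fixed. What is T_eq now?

T_eq ≈ 389 K

T_eq ∝ L^(1/4) · d^(−1/2).
T′ = 549 × 5.8^(1/4) / 4.8^(1/2) = 389 K.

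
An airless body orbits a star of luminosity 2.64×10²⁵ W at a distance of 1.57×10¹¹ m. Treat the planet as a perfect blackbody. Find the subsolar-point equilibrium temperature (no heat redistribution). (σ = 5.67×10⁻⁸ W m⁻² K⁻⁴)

Flux: S = L/(4πd²) = 2.64×10²⁵/(4π×(1.57×10¹¹)²) = 85.2 W m⁻².
At the subsolar point the surface absorbs S(1−A) and emits σT⁴ per unit area — no factor of 4, since only the local patch is in balance.
T = [85.2 × 1.00 / 5.67×10⁻⁸]^(1/4) = (1.50×10⁹)^(1/4) = 197 K.

T_ss ≈ 197 K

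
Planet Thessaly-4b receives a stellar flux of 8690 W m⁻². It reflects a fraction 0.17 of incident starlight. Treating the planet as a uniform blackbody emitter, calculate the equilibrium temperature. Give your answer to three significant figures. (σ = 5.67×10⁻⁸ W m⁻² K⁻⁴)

T_eq ≈ 422 K

Energy balance: absorbed = emitted ⇒ πR²·S(1−A) = 4πR²·σT_eq⁴, so T_eq⁴ = S(1−A)/(4σ).
T_eq = [8690 × 0.83 / (4 × 5.67×10⁻⁸)]^(1/4) = (3.18×10¹⁰)^(1/4) = 422 K.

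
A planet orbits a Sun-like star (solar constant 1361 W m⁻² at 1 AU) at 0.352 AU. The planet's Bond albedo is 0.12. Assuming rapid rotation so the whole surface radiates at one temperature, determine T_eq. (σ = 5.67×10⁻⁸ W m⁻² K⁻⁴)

Flux at 0.352 AU: S = 1361/0.352² = 1.10×10⁴ W m⁻².
Energy balance: absorbed = emitted ⇒ πR²·S(1−A) = 4πR²·σT_eq⁴, so T_eq⁴ = S(1−A)/(4σ).
T_eq = [1.10×10⁴ × 0.88 / (4 × 5.67×10⁻⁸)]^(1/4) = (4.26×10¹⁰)^(1/4) = 454 K.

T_eq ≈ 454 K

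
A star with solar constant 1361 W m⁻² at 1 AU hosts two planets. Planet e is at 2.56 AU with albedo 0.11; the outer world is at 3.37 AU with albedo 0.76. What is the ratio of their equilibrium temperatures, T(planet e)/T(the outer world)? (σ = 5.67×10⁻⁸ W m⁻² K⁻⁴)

T_eq = [S₀(1−A)/(4σd²)]^(1/4), so T ∝ (1−A)^(1/4) / √d.
T₁ = [1361×0.89/(4×5.67×10⁻⁸×2.56²)]^(1/4) = 168.96 K.
T₂ = [1361×0.24/(4×5.67×10⁻⁸×3.37²)]^(1/4) = 106.12 K.

T₁/T₂ ≈ 1.592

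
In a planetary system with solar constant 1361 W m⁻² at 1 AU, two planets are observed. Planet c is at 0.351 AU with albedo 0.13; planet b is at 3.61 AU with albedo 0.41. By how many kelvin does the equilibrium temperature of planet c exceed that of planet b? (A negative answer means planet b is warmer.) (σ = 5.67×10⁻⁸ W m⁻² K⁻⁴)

T_eq = [S₀(1−A)/(4σd²)]^(1/4), so T ∝ (1−A)^(1/4) / √d.
T₁ = [1361×0.87/(4×5.67×10⁻⁸×0.351²)]^(1/4) = 453.71 K.
T₂ = [1361×0.59/(4×5.67×10⁻⁸×3.61²)]^(1/4) = 128.38 K.

ΔT ≈ 325.3 K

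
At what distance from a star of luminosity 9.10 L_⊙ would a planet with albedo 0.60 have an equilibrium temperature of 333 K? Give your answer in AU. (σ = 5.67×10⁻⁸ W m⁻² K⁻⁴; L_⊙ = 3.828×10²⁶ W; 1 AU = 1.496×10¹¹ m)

L = 9.10 × 3.828×10²⁶ = 3.48×10²⁷ W.
From T_eq⁴ = L(1−A)/(16πσd²): d = √[L(1−A)/(16πσT_eq⁴)].
d = √[3.48×10²⁷ × 0.40 / (16π × 5.67×10⁻⁸ × (333)⁴)] = 1.99×10¹¹ m = 1.33 AU.

d ≈ 1.33 AU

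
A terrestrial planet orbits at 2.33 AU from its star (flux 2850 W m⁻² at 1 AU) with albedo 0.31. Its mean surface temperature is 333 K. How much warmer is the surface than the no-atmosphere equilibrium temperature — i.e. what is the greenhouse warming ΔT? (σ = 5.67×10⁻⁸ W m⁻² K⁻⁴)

S = 2850/2.33² = 525.0 W m⁻².
T_eq = [S(1−A)/(4σ)]^(1/4) = [525.0×0.69/(4×5.67×10⁻⁸)]^(1/4) = 199.9 K.
ΔT = T_surf − T_eq = 333 − 199.9.

ΔT ≈ 133.1 K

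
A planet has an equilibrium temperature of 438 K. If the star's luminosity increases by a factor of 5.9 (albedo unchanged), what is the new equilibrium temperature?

T_eq ≈ 683 K

T_eq ∝ L^(1/4) · d^(−1/2).
T′ = 438 × 5.9^(1/4) = 683 K.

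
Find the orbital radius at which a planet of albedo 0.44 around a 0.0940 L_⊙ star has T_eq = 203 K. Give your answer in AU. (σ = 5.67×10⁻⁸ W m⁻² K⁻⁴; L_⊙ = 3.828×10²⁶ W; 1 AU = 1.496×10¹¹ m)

L = 0.0940 × 3.828×10²⁶ = 3.60×10²⁵ W.
From T_eq⁴ = L(1−A)/(16πσd²): d = √[L(1−A)/(16πσT_eq⁴)].
d = √[3.60×10²⁵ × 0.56 / (16π × 5.67×10⁻⁸ × (203)⁴)] = 6.45×10¹⁰ m = 0.431 AU.

d ≈ 0.431 AU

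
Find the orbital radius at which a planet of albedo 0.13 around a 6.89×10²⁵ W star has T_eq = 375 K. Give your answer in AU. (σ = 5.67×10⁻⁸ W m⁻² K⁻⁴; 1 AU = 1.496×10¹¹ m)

From T_eq⁴ = L(1−A)/(16πσd²): d = √[L(1−A)/(16πσT_eq⁴)].
d = √[6.89×10²⁵ × 0.87 / (16π × 5.67×10⁻⁸ × (375)⁴)] = 3.26×10¹⁰ m = 0.218 AU.

d ≈ 0.218 AU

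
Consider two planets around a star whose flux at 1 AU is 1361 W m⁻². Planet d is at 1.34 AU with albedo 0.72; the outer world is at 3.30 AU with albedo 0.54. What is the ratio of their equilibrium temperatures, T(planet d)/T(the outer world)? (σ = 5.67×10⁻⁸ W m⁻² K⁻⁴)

T_eq = [S₀(1−A)/(4σd²)]^(1/4), so T ∝ (1−A)^(1/4) / √d.
T₁ = [1361×0.28/(4×5.67×10⁻⁸×1.34²)]^(1/4) = 174.90 K.
T₂ = [1361×0.46/(4×5.67×10⁻⁸×3.30²)]^(1/4) = 126.18 K.

T₁/T₂ ≈ 1.386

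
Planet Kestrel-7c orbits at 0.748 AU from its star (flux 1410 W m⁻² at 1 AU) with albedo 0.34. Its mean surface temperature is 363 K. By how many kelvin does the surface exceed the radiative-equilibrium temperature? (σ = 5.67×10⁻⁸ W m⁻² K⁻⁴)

ΔT ≈ 70.4 K

S = 1410/0.748² = 2520 W m⁻².
T_eq = [S(1−A)/(4σ)]^(1/4) = [2520×0.66/(4×5.67×10⁻⁸)]^(1/4) = 292.6 K.
ΔT = T_surf − T_eq = 363 − 292.6.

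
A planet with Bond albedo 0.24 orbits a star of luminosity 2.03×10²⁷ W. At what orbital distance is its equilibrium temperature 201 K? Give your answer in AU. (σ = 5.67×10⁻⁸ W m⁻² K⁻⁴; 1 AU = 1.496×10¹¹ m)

From T_eq⁴ = L(1−A)/(16πσd²): d = √[L(1−A)/(16πσT_eq⁴)].
d = √[2.03×10²⁷ × 0.76 / (16π × 5.67×10⁻⁸ × (201)⁴)] = 5.76×10¹¹ m = 3.85 AU.

d ≈ 3.85 AU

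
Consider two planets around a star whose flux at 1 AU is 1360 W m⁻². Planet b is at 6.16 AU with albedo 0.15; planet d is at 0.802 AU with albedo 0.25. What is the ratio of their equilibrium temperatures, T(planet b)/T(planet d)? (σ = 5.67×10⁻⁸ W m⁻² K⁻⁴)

T₁/T₂ ≈ 0.372

T_eq = [S₀(1−A)/(4σd²)]^(1/4), so T ∝ (1−A)^(1/4) / √d.
T₁ = [1360×0.85/(4×5.67×10⁻⁸×6.16²)]^(1/4) = 107.66 K.
T₂ = [1360×0.75/(4×5.67×10⁻⁸×0.802²)]^(1/4) = 289.17 K.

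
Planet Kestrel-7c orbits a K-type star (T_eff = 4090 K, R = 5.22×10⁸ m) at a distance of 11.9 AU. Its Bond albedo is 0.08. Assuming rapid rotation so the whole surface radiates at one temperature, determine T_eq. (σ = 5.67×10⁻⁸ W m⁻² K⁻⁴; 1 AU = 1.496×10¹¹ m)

T_eq ≈ 48.5 K

d = 11.9 AU = 1.78×10¹² m.
L = 4πR_⋆²σT_⋆⁴ = 4π(5.22×10⁸)² × 5.67×10⁻⁸ × (4090)⁴ = 5.43×10²⁵ W.
S = L/(4πd²) = 1.36 W m⁻².
Energy balance: absorbed = emitted ⇒ πR²·S(1−A) = 4πR²·σT_eq⁴, so T_eq⁴ = S(1−A)/(4σ).
T_eq = [1.36 × 0.92 / (4 × 5.67×10⁻⁸)]^(1/4) = (5.53×10⁶)^(1/4) = 48.5 K.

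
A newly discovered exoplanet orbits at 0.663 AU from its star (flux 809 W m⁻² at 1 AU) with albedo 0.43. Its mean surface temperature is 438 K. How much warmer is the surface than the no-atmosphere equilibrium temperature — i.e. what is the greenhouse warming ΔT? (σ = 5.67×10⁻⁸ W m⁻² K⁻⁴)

S = 809/0.663² = 1840 W m⁻².
T_eq = [S(1−A)/(4σ)]^(1/4) = [1840×0.57/(4×5.67×10⁻⁸)]^(1/4) = 260.8 K.
ΔT = T_surf − T_eq = 438 − 260.8.

ΔT ≈ 177.2 K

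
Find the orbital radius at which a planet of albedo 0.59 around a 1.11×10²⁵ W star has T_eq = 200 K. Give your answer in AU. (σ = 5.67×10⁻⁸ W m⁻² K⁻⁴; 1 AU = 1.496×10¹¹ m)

d ≈ 0.211 AU

From T_eq⁴ = L(1−A)/(16πσd²): d = √[L(1−A)/(16πσT_eq⁴)].
d = √[1.11×10²⁵ × 0.41 / (16π × 5.67×10⁻⁸ × (200)⁴)] = 3.16×10¹⁰ m = 0.211 AU.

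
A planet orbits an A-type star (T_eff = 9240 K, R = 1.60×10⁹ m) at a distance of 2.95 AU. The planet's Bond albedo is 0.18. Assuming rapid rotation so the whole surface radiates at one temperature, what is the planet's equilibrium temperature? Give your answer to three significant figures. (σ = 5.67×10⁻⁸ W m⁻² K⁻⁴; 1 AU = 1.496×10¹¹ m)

d = 2.95 AU = 4.41×10¹¹ m.
L = 4πR_⋆²σT_⋆⁴ = 4π(1.60×10⁹)² × 5.67×10⁻⁸ × (9240)⁴ = 1.33×10²⁸ W.
S = L/(4πd²) = 5430 W m⁻².
Energy balance: absorbed = emitted ⇒ πR²·S(1−A) = 4πR²·σT_eq⁴, so T_eq⁴ = S(1−A)/(4σ).
T_eq = [5430 × 0.82 / (4 × 5.67×10⁻⁸)]^(1/4) = (1.96×10¹⁰)^(1/4) = 374 K.

T_eq ≈ 374 K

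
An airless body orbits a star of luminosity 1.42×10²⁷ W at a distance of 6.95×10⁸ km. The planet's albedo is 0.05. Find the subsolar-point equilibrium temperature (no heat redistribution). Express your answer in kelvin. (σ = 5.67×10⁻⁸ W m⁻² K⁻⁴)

d = 6.95×10⁸ km = 6.95×10¹¹ m.
Flux: S = L/(4πd²) = 1.42×10²⁷/(4π×(6.95×10¹¹)²) = 234 W m⁻².
At the subsolar point the surface absorbs S(1−A) and emits σT⁴ per unit area — no factor of 4, since only the local patch is in balance.
T = [234 × 0.95 / 5.67×10⁻⁸]^(1/4) = (3.92×10⁹)^(1/4) = 250 K.

T_ss ≈ 250 K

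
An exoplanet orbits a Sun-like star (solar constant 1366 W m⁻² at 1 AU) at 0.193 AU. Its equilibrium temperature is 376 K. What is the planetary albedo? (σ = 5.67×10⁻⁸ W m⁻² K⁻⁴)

Flux at 0.193 AU: S = 1366/0.193² = 3.67×10⁴ W m⁻².
From T_eq⁴ = S(1−A)/(4σ): 1−A = 4σT_eq⁴/S.
1−A = 4 × 5.67×10⁻⁸ × (376)⁴ / 3.67×10⁴ = 0.124.

A ≈ 0.88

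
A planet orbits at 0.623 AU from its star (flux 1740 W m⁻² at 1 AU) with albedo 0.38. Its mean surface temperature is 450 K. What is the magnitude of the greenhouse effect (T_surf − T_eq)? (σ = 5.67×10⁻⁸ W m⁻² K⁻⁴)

ΔT ≈ 117.3 K

S = 1740/0.623² = 4483 W m⁻².
T_eq = [S(1−A)/(4σ)]^(1/4) = [4483×0.62/(4×5.67×10⁻⁸)]^(1/4) = 332.7 K.
ΔT = T_surf − T_eq = 450 − 332.7.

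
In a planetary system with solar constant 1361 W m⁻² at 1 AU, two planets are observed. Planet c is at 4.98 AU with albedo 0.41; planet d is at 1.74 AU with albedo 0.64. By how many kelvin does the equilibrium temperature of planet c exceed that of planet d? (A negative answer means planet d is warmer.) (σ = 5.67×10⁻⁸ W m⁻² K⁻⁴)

T_eq = [S₀(1−A)/(4σd²)]^(1/4), so T ∝ (1−A)^(1/4) / √d.
T₁ = [1361×0.59/(4×5.67×10⁻⁸×4.98²)]^(1/4) = 109.31 K.
T₂ = [1361×0.36/(4×5.67×10⁻⁸×1.74²)]^(1/4) = 163.44 K.

ΔT ≈ -54.1 K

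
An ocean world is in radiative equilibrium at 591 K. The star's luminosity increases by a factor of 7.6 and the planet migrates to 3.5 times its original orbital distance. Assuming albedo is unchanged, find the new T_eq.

T_eq ≈ 525 K

T_eq ∝ L^(1/4) · d^(−1/2).
T′ = 591 × 7.6^(1/4) / 3.5^(1/2) = 525 K.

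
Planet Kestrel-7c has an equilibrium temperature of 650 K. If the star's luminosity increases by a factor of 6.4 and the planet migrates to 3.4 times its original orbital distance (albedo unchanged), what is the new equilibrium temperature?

T_eq ∝ L^(1/4) · d^(−1/2).
T′ = 650 × 6.4^(1/4) / 3.4^(1/2) = 561 K.

T_eq ≈ 561 K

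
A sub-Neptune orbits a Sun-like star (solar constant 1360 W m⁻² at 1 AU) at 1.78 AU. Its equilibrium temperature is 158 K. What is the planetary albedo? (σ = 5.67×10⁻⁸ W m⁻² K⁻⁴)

A ≈ 0.67

Flux at 1.78 AU: S = 1360/1.78² = 429 W m⁻².
From T_eq⁴ = S(1−A)/(4σ): 1−A = 4σT_eq⁴/S.
1−A = 4 × 5.67×10⁻⁸ × (158)⁴ / 429 = 0.329.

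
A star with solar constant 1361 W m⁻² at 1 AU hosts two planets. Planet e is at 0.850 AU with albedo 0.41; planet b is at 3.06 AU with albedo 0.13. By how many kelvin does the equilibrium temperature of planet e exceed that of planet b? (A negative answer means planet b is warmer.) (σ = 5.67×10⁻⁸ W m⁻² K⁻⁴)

T_eq = [S₀(1−A)/(4σd²)]^(1/4), so T ∝ (1−A)^(1/4) / √d.
T₁ = [1361×0.59/(4×5.67×10⁻⁸×0.850²)]^(1/4) = 264.58 K.
T₂ = [1361×0.87/(4×5.67×10⁻⁸×3.06²)]^(1/4) = 153.66 K.

ΔT ≈ 110.9 K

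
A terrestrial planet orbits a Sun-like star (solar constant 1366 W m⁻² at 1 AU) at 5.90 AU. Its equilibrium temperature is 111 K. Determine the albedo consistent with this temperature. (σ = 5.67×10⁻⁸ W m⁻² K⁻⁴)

Flux at 5.90 AU: S = 1366/5.90² = 39.2 W m⁻².
From T_eq⁴ = S(1−A)/(4σ): 1−A = 4σT_eq⁴/S.
1−A = 4 × 5.67×10⁻⁸ × (111)⁴ / 39.2 = 0.877.

A ≈ 0.12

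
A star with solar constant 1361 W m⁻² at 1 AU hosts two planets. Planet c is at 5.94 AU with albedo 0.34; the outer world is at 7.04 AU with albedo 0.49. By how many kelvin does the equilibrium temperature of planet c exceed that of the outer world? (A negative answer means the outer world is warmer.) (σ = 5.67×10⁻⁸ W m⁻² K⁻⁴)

ΔT ≈ 14.3 K

T_eq = [S₀(1−A)/(4σd²)]^(1/4), so T ∝ (1−A)^(1/4) / √d.
T₁ = [1361×0.66/(4×5.67×10⁻⁸×5.94²)]^(1/4) = 102.93 K.
T₂ = [1361×0.51/(4×5.67×10⁻⁸×7.04²)]^(1/4) = 88.65 K.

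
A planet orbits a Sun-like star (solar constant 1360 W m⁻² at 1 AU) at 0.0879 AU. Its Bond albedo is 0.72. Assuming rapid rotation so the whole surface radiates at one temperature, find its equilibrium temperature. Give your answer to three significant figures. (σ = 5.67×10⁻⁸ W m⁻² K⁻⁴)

Flux at 0.0879 AU: S = 1360/0.0879² = 1.76×10⁵ W m⁻².
Energy balance: absorbed = emitted ⇒ πR²·S(1−A) = 4πR²·σT_eq⁴, so T_eq⁴ = S(1−A)/(4σ).
T_eq = [1.76×10⁵ × 0.28 / (4 × 5.67×10⁻⁸)]^(1/4) = (2.17×10¹¹)^(1/4) = 683 K.

T_eq ≈ 683 K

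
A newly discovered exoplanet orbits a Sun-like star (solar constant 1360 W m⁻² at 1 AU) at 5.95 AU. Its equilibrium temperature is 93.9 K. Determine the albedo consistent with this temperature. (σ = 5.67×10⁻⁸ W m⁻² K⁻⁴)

Flux at 5.95 AU: S = 1360/5.95² = 38.4 W m⁻².
From T_eq⁴ = S(1−A)/(4σ): 1−A = 4σT_eq⁴/S.
1−A = 4 × 5.67×10⁻⁸ × (93.9)⁴ / 38.4 = 0.459.

A ≈ 0.54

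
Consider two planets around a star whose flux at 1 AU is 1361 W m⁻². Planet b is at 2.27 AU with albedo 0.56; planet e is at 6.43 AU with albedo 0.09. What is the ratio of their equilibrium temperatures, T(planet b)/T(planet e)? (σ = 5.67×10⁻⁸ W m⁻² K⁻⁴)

T₁/T₂ ≈ 1.403

T_eq = [S₀(1−A)/(4σd²)]^(1/4), so T ∝ (1−A)^(1/4) / √d.
T₁ = [1361×0.44/(4×5.67×10⁻⁸×2.27²)]^(1/4) = 150.45 K.
T₂ = [1361×0.91/(4×5.67×10⁻⁸×6.43²)]^(1/4) = 107.20 K.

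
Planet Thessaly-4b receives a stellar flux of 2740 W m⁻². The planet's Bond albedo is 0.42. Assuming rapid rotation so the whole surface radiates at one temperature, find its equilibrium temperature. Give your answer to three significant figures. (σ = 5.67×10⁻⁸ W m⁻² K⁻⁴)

Energy balance: absorbed = emitted ⇒ πR²·S(1−A) = 4πR²·σT_eq⁴, so T_eq⁴ = S(1−A)/(4σ).
T_eq = [2740 × 0.58 / (4 × 5.67×10⁻⁸)]^(1/4) = (7.01×10⁹)^(1/4) = 289 K.

T_eq ≈ 289 K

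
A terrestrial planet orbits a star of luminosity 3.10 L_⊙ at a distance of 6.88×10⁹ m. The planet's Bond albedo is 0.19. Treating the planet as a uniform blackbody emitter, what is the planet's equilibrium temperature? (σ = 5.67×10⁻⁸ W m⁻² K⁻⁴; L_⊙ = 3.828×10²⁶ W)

T_eq ≈ 1630 K

L = 3.10 × 3.828×10²⁶ = 1.19×10²⁷ W.
Flux: S = L/(4πd²) = 1.19×10²⁷/(4π×(6.88×10⁹)²) = 2.00×10⁶ W m⁻².
Energy balance: absorbed = emitted ⇒ πR²·S(1−A) = 4πR²·σT_eq⁴, so T_eq⁴ = S(1−A)/(4σ).
T_eq = [2.00×10⁶ × 0.81 / (4 × 5.67×10⁻⁸)]^(1/4) = (7.13×10¹²)^(1/4) = 1630 K.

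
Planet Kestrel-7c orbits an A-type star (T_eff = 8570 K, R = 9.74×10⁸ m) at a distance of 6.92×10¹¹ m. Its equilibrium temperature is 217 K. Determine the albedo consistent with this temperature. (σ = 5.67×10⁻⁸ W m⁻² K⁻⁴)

L = 4πR_⋆²σT_⋆⁴ = 4π(9.74×10⁸)² × 5.67×10⁻⁸ × (8570)⁴ = 3.65×10²⁷ W.
S = L/(4πd²) = 606 W m⁻².
From T_eq⁴ = S(1−A)/(4σ): 1−A = 4σT_eq⁴/S.
1−A = 4 × 5.67×10⁻⁸ × (217)⁴ / 606 = 0.830.

A ≈ 0.17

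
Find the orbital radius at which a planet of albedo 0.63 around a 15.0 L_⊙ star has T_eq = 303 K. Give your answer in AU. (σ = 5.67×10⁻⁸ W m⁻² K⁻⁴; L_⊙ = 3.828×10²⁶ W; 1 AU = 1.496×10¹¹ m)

d ≈ 1.99 AU

L = 15.0 × 3.828×10²⁶ = 5.74×10²⁷ W.
From T_eq⁴ = L(1−A)/(16πσd²): d = √[L(1−A)/(16πσT_eq⁴)].
d = √[5.74×10²⁷ × 0.37 / (16π × 5.67×10⁻⁸ × (303)⁴)] = 2.97×10¹¹ m = 1.99 AU.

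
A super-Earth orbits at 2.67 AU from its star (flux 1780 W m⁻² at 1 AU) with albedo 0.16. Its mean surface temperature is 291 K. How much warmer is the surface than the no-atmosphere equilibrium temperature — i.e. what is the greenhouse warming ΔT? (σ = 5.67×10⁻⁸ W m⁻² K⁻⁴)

ΔT ≈ 116.6 K

S = 1780/2.67² = 249.7 W m⁻².
T_eq = [S(1−A)/(4σ)]^(1/4) = [249.7×0.84/(4×5.67×10⁻⁸)]^(1/4) = 174.4 K.
ΔT = T_surf − T_eq = 291 − 174.4.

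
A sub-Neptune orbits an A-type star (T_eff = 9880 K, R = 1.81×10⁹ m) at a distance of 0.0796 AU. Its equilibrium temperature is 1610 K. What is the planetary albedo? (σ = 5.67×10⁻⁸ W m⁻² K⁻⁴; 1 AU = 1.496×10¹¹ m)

A ≈ 0.88

d = 0.0796 AU = 1.19×10¹⁰ m.
L = 4πR_⋆²σT_⋆⁴ = 4π(1.81×10⁹)² × 5.67×10⁻⁸ × (9880)⁴ = 2.22×10²⁸ W.
S = L/(4πd²) = 1.25×10⁷ W m⁻².
From T_eq⁴ = S(1−A)/(4σ): 1−A = 4σT_eq⁴/S.
1−A = 4 × 5.67×10⁻⁸ × (1610)⁴ / 1.25×10⁷ = 0.122.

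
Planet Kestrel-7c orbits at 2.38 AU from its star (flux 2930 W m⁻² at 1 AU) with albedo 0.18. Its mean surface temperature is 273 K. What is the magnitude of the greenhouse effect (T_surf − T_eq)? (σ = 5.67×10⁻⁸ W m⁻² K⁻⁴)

S = 2930/2.38² = 517.3 W m⁻².
T_eq = [S(1−A)/(4σ)]^(1/4) = [517.3×0.82/(4×5.67×10⁻⁸)]^(1/4) = 208.0 K.
ΔT = T_surf − T_eq = 273 − 208.0.

ΔT ≈ 65.0 K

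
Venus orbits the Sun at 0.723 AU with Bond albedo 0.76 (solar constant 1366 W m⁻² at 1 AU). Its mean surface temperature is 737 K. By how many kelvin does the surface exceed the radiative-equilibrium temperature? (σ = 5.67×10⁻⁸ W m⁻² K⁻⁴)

S = 1366/0.723² = 2613 W m⁻².
T_eq = [S(1−A)/(4σ)]^(1/4) = [2613×0.24/(4×5.67×10⁻⁸)]^(1/4) = 229.3 K.
ΔT = T_surf − T_eq = 737 − 229.3.

ΔT ≈ 507.7 K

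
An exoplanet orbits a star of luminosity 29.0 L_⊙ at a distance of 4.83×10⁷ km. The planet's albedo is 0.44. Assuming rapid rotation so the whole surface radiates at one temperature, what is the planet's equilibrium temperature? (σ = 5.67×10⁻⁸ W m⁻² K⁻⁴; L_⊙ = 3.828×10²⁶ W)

d = 4.83×10⁷ km = 4.83×10¹⁰ m.
L = 29.0 × 3.828×10²⁶ = 1.11×10²⁸ W.
Flux: S = L/(4πd²) = 1.11×10²⁸/(4π×(4.83×10¹⁰)²) = 3.79×10⁵ W m⁻².
Energy balance: absorbed = emitted ⇒ πR²·S(1−A) = 4πR²·σT_eq⁴, so T_eq⁴ = S(1−A)/(4σ).
T_eq = [3.79×10⁵ × 0.56 / (4 × 5.67×10⁻⁸)]^(1/4) = (9.35×10¹¹)^(1/4) = 983 K.

T_eq ≈ 983 K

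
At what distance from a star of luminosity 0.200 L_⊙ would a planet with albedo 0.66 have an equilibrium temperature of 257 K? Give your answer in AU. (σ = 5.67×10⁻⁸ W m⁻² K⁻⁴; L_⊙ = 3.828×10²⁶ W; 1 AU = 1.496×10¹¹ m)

L = 0.200 × 3.828×10²⁶ = 7.66×10²⁵ W.
From T_eq⁴ = L(1−A)/(16πσd²): d = √[L(1−A)/(16πσT_eq⁴)].
d = √[7.66×10²⁵ × 0.34 / (16π × 5.67×10⁻⁸ × (257)⁴)] = 4.58×10¹⁰ m = 0.306 AU.

d ≈ 0.306 AU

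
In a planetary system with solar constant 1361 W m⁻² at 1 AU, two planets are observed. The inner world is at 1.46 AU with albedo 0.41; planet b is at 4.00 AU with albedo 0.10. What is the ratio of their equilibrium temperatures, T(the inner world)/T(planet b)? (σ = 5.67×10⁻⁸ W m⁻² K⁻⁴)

T₁/T₂ ≈ 1.489

T_eq = [S₀(1−A)/(4σd²)]^(1/4), so T ∝ (1−A)^(1/4) / √d.
T₁ = [1361×0.59/(4×5.67×10⁻⁸×1.46²)]^(1/4) = 201.88 K.
T₂ = [1361×0.90/(4×5.67×10⁻⁸×4.00²)]^(1/4) = 135.55 K.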